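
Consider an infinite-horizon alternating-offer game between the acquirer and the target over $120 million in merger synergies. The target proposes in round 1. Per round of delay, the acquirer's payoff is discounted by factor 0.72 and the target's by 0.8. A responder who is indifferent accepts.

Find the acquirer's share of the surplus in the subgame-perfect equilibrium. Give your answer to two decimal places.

40.75

Let x be the target's share when the target proposes and y be the acquirer's share when the acquirer proposes.
The acquirer accepts iff offered ≥ 0.72·y, so x = 120 − 0.72y. Symmetrically y = 120 − 0.8x.
Substituting: x = 120 − 0.72(120 − 0.8x), giving x(1 − 0.8·0.72) = 120(1 − 0.72).
So x = 120 × 0.28 / 0.424 ≈ 79.2453, and the acquirer receives 120 − x ≈ 40.7547.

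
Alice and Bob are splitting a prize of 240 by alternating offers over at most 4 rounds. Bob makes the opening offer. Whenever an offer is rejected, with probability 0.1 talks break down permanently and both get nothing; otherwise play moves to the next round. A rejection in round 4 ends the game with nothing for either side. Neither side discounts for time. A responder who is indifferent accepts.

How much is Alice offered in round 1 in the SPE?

196.56

Round 4 (Alice proposes): Bob will accept anything ≥ 0, so Alice offers 0 and keeps 240.
Round 3 (Bob proposes): rejecting gives Alice an expected 0.9 × 240 = 216, so Bob offers 216, keeping 24.
Round 2 (Alice proposes): rejecting gives Bob an expected 0.9 × 24 = 21.6. Alice offers 21.6 and keeps 240 − 21.6 = 218.4.
Round 1 (Bob proposes): rejecting gives Alice an expected 0.9 × 218.4 = 196.56, so Bob offers 196.56, keeping 43.44.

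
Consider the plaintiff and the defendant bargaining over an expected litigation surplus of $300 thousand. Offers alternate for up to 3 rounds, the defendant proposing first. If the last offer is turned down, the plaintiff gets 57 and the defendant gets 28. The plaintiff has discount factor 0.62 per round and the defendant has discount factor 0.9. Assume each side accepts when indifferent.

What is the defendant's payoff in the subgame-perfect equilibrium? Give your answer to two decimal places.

249.59

By backward induction:
Round 3 (the defendant proposes): the plaintiff gets 57 if talks fail, so the defendant offers 57 and keeps 243.
Round 2 (the plaintiff proposes): the defendant can get 243 next round, worth 0.9 × 243 = 218.7 now, so the plaintiff offers 218.7, keeping 81.3.
Round 1 (the defendant proposes): the plaintiff can get 81.3 next round, worth 0.62 × 81.3 = 50.406 now, so the defendant offers 50.406, keeping 249.594.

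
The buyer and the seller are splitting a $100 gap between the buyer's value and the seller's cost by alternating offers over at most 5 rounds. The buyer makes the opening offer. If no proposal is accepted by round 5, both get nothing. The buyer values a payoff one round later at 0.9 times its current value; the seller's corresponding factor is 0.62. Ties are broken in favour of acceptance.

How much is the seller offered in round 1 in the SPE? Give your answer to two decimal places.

Solve by backward induction from round 5.
Round 5 (the buyer proposes): the seller will accept anything ≥ 0, so the buyer offers 0 and keeps 100.
Round 4 (the seller proposes): the buyer can get 100 next round, worth 0.9 × 100 = 90 now. The seller offers 90 and keeps 100 − 90 = 10.
Round 3 (the buyer proposes): the seller can get 10 next round, worth 0.62 × 10 = 6.2 now, so the buyer offers 6.2, keeping 93.8.
Round 2 (the seller proposes): the buyer can get 93.8 next round, worth 0.9 × 93.8 = 84.42 now; the seller offers that and keeps 15.58.
Round 1 (the buyer proposes): the seller can get 15.58 next round, worth 0.62 × 15.58 = 9.6596 now; the buyer offers that and keeps 90.3404.

9.66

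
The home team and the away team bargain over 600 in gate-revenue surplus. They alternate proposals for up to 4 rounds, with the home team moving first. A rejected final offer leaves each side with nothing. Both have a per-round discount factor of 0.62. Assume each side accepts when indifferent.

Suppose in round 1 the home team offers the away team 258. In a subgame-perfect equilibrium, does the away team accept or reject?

Work out the away team's continuation value if the offer is rejected.
Round 4 (the away team proposes): the home team will accept anything ≥ 0, so the away team offers 0 and keeps 600.
Round 3 (the home team proposes): the away team can get 600 next round, worth 0.62 × 600 = 372 now. The home team offers 372 and keeps 600 − 372 = 228.
Round 2 (the away team proposes): the home team can get 228 next round, worth 0.62 × 228 = 141.36 now; the away team offers that and keeps 458.64.
So by rejecting in round 1, the away team gets 458.64 next round, worth 0.62 × 458.64 = 284.3568 now.
Offer 258 < 284.3568, so the away team rejects.

Reject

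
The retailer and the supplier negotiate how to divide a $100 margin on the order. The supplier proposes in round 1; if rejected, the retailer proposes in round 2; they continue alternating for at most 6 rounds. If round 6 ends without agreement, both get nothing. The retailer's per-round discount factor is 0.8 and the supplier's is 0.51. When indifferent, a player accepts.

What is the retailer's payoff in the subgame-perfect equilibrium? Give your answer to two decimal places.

68.51

Round 6 (the retailer proposes): the supplier will accept anything ≥ 0, so the retailer offers 0 and keeps 100.
Round 5 (the supplier proposes): the retailer can get 100 next round, worth 0.8 × 100 = 80 now, so the supplier offers 80, keeping 20.
Round 4 (the retailer proposes): the supplier can get 20 next round, worth 0.51 × 20 = 10.2 now. The retailer offers 10.2 and keeps 100 − 10.2 = 89.8.
Round 3 (the supplier proposes): the retailer can get 89.8 next round, worth 0.8 × 89.8 = 71.84 now; the supplier offers that and keeps 28.16.
Round 2 (the retailer proposes): the supplier can get 28.16 next round, worth 0.51 × 28.16 = 14.3616 now; the retailer offers that and keeps 85.6384.
Round 1 (the supplier proposes): the retailer can get 85.6384 next round, worth 0.8 × 85.6384 = 68.51072 now. The supplier offers 68.51072 and keeps 100 − 68.51072 = 31.48928.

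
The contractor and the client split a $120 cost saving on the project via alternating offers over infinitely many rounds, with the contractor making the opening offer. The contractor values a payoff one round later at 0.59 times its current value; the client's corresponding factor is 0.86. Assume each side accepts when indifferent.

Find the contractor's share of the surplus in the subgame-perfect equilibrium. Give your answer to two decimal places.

34.10

In a stationary SPE each proposer offers the other exactly their discounted continuation value.
If the contractor keeps x when proposing and the client keeps y when proposing, then x = 120 − 0.86y and y = 120 − 0.59x.
Solving: x = 120(1 − 0.86) / (1 − 0.59·0.86) = 16.8 / 0.4926 ≈ 34.1048.
The client gets 120 − 34.1048 ≈ 85.8952.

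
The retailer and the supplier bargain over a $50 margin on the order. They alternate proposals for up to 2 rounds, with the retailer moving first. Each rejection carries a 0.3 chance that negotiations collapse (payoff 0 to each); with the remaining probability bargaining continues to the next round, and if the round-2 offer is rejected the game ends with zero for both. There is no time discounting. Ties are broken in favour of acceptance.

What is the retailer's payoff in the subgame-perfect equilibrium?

By backward induction:
Round 2 (the supplier proposes): rejection yields 0 for the retailer; the supplier offers 0 and keeps 50.
Round 1 (the retailer proposes): rejecting gives the supplier an expected 0.7 × 50 = 35; the retailer offers that and keeps 15.

15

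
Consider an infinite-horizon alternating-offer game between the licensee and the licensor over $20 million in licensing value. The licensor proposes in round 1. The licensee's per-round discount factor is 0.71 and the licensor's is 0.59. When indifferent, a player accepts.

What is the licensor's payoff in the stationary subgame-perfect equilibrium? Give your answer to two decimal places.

In a stationary SPE each proposer offers the other exactly their discounted continuation value.
If the licensor keeps x when proposing and the licensee keeps y when proposing, then x = 20 − 0.71y and y = 20 − 0.59x.
Solving: x = 20(1 − 0.71) / (1 − 0.59·0.71) = 5.8 / 0.5811 ≈ 9.9811.
The licensee gets 20 − 9.9811 ≈ 10.0189.

9.98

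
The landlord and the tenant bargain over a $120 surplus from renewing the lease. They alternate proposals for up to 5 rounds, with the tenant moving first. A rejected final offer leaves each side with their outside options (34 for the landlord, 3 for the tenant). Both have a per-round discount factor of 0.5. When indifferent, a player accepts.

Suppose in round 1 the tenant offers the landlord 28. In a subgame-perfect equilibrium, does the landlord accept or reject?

Round 5 (the tenant proposes): the landlord gets 34 if talks fail, so the tenant offers 34 and keeps 86.
Round 4 (the landlord proposes): the tenant can get 86 next round, worth 0.5 × 86 = 43 now. The landlord offers 43 and keeps 120 − 43 = 77.
Round 3 (the tenant proposes): the landlord can get 77 next round, worth 0.5 × 77 = 38.5 now; the tenant offers that and keeps 81.5.
Round 2 (the landlord proposes): the tenant can get 81.5 next round, worth 0.5 × 81.5 = 40.75 now. The landlord offers 40.75 and keeps 120 − 40.75 = 79.25.
So by rejecting in round 1, the landlord gets 79.25 next round, worth 0.5 × 79.25 = 39.625 now.
Offer 28 < 39.625, so the landlord rejects.

Reject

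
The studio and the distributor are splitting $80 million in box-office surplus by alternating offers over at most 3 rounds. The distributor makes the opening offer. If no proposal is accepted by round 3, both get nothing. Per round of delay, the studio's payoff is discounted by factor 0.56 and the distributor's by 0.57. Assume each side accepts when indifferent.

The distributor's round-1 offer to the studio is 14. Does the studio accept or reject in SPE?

Reject

Round 3 (the distributor proposes): the studio will accept anything ≥ 0, so the distributor offers 0 and keeps 80.
Round 2 (the studio proposes): the distributor can get 80 next round, worth 0.57 × 80 = 45.6 now. The studio offers 45.6 and keeps 80 − 45.6 = 34.4.
So by rejecting in round 1, the studio gets 34.4 next round, worth 0.56 × 34.4 = 19.264 now.
Offer 14 < 19.264, so the studio rejects.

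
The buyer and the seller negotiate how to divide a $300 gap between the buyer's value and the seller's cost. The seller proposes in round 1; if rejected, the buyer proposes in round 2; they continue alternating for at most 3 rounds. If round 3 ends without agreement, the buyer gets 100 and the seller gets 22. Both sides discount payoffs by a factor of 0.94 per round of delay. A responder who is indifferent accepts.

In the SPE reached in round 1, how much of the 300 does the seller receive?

194.72

Round 3 (the seller proposes): the buyer gets 100 if talks fail, so the seller offers 100 and keeps 200.
Round 2 (the buyer proposes): the seller can get 200 next round, worth 0.94 × 200 = 188 now; the buyer offers that and keeps 112.
Round 1 (the seller proposes): the buyer can get 112 next round, worth 0.94 × 112 = 105.28 now, so the seller offers 105.28, keeping 194.72.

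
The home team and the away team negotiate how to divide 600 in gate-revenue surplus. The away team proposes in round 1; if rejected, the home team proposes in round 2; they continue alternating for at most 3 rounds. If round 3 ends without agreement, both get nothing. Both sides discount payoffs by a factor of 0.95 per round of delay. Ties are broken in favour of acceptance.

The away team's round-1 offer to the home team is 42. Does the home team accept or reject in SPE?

Work out the home team's continuation value if the offer is rejected.
Round 3 (the away team proposes): the home team will accept anything ≥ 0, so the away team offers 0 and keeps 600.
Round 2 (the home team proposes): the away team can get 600 next round, worth 0.95 × 600 = 570 now. The home team offers 570 and keeps 600 − 570 = 30.
So by rejecting in round 1, the home team gets 30 next round, worth 0.95 × 30 = 28.5 now.
Offer 42 ≥ 28.5, so the home team accepts.

Accept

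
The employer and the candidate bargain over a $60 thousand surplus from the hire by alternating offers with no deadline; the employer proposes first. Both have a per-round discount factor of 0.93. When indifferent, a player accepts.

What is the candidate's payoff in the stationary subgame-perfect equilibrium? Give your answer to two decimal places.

When the employer proposes, the candidate accepts any offer worth at least 0.93 times what the candidate would get by proposing next round; and vice versa.
This gives x = 60 − 0.93y and y = 60 − 0.93x, where x and y are each side's share when it proposes.
Hence (1 − 0.93·0.93)x = 60(1 − 0.93), i.e. 0.1351·x = 4.2.
x ≈ 31.0881; the candidate's share is 60 − x ≈ 28.9119.

28.91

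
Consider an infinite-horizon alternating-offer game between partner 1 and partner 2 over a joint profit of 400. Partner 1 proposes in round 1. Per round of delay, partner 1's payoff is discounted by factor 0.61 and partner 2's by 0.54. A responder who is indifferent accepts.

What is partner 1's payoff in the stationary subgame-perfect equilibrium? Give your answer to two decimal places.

When partner 1 proposes, partner 2 accepts any offer worth at least 0.54 times what partner 2 would get by proposing next round; and vice versa.
This gives x = 400 − 0.54y and y = 400 − 0.61x, where x and y are each side's share when it proposes.
Hence (1 − 0.54·0.61)x = 400(1 − 0.54), i.e. 0.6706·x = 184.
x ≈ 274.3812; partner 2's share is 400 − x ≈ 125.6188.

274.38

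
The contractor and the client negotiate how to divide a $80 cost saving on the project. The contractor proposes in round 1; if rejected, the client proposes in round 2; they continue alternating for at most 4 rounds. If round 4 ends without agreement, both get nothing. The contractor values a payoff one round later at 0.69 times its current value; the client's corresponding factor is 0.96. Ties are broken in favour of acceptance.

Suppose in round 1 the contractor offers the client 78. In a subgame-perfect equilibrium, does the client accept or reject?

Round 4 (the client proposes): rejection yields 0 for the contractor; the client offers 0 and keeps 80.
Round 3 (the contractor proposes): the client can get 80 next round, worth 0.96 × 80 = 76.8 now, so the contractor offers 76.8, keeping 3.2.
Round 2 (the client proposes): the contractor can get 3.2 next round, worth 0.69 × 3.2 = 2.208 now, so the client offers 2.208, keeping 77.792.
So by rejecting in round 1, the client gets 77.792 next round, worth 0.96 × 77.792 = 74.68032 now.
Offer 78 ≥ 74.68032, so the client accepts.

Accept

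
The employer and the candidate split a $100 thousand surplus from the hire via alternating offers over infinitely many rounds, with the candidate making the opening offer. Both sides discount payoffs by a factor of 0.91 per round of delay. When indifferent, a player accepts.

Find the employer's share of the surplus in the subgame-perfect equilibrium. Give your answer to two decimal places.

47.64

In a stationary SPE each proposer offers the other exactly their discounted continuation value.
If the candidate keeps x when proposing and the employer keeps y when proposing, then x = 100 − 0.91y and y = 100 − 0.91x.
Solving: x = 100(1 − 0.91) / (1 − 0.91·0.91) = 9 / 0.1719 ≈ 52.3560.
The employer gets 100 − 52.3560 ≈ 47.6440.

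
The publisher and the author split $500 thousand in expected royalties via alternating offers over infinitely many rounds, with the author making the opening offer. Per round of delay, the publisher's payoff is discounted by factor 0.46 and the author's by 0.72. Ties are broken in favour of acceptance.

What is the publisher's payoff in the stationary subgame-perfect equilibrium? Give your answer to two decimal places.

96.29

Let x be the author's share when the author proposes and y be the publisher's share when the publisher proposes.
The publisher accepts iff offered ≥ 0.46·y, so x = 500 − 0.46y. Symmetrically y = 500 − 0.72x.
Substituting: x = 500 − 0.46(500 − 0.72x), giving x(1 − 0.72·0.46) = 500(1 − 0.46).
So x = 500 × 0.54 / 0.6688 ≈ 403.7081, and the publisher receives 500 − x ≈ 96.2919.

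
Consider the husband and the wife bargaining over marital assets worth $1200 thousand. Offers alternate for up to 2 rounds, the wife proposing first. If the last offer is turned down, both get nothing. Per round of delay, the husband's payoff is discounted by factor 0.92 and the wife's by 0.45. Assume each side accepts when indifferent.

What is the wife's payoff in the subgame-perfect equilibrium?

Round 2 (the husband proposes): the wife will accept anything ≥ 0, so the husband offers 0 and keeps 1200.
Round 1 (the wife proposes): the husband can get 1200 next round, worth 0.92 × 1200 = 1104 now, so the wife offers 1104, keeping 96.

96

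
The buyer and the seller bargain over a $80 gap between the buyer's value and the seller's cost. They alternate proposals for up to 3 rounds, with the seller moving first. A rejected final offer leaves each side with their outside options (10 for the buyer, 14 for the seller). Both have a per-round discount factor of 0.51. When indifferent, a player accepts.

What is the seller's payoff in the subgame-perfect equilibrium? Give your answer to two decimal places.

Solve by backward induction from round 3.
Round 3 (the seller proposes): the buyer gets 10 if talks fail, so the seller offers 10 and keeps 70.
Round 2 (the buyer proposes): the seller can get 70 next round, worth 0.51 × 70 = 35.7 now. The buyer offers 35.7 and keeps 80 − 35.7 = 44.3.
Round 1 (the seller proposes): the buyer can get 44.3 next round, worth 0.51 × 44.3 = 22.593 now; the seller offers that and keeps 57.407.

57.41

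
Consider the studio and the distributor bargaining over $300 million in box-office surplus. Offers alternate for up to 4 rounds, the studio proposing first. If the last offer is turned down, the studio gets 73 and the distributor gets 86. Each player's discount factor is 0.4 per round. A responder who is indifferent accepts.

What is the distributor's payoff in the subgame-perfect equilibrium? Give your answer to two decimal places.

Round 4 (the distributor proposes): the studio gets 73 if talks fail, so the distributor offers 73 and keeps 227.
Round 3 (the studio proposes): the distributor can get 227 next round, worth 0.4 × 227 = 90.8 now, so the studio offers 90.8, keeping 209.2.
Round 2 (the distributor proposes): the studio can get 209.2 next round, worth 0.4 × 209.2 = 83.68 now. The distributor offers 83.68 and keeps 300 − 83.68 = 216.32.
Round 1 (the studio proposes): the distributor can get 216.32 next round, worth 0.4 × 216.32 = 86.528 now, so the studio offers 86.528, keeping 213.472.

86.53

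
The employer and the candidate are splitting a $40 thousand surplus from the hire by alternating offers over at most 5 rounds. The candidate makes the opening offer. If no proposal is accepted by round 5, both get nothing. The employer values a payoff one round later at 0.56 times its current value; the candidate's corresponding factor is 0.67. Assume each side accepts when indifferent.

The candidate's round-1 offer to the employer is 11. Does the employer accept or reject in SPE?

Accept

Round 5 (the candidate proposes): the employer will accept anything ≥ 0, so the candidate offers 0 and keeps 40.
Round 4 (the employer proposes): the candidate can get 40 next round, worth 0.67 × 40 = 26.8 now. The employer offers 26.8 and keeps 40 − 26.8 = 13.2.
Round 3 (the candidate proposes): the employer can get 13.2 next round, worth 0.56 × 13.2 = 7.392 now, so the candidate offers 7.392, keeping 32.608.
Round 2 (the employer proposes): the candidate can get 32.608 next round, worth 0.67 × 32.608 = 21.84736 now; the employer offers that and keeps 18.15264.
So by rejecting in round 1, the employer gets 18.15264 next round, worth 0.56 × 18.15264 = 10.1654784 now.
Offer 11 ≥ 10.1654784, so the employer accepts.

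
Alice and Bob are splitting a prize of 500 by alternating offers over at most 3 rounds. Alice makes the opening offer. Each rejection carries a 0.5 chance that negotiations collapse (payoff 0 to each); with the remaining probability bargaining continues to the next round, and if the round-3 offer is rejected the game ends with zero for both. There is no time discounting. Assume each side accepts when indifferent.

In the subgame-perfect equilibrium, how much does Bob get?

125

Round 3 (Alice proposes): Bob will accept anything ≥ 0, so Alice offers 0 and keeps 500.
Round 2 (Bob proposes): rejecting gives Alice an expected 0.5 × 500 = 250, so Bob offers 250, keeping 250.
Round 1 (Alice proposes): rejecting gives Bob an expected 0.5 × 250 = 125, so Alice offers 125, keeping 375.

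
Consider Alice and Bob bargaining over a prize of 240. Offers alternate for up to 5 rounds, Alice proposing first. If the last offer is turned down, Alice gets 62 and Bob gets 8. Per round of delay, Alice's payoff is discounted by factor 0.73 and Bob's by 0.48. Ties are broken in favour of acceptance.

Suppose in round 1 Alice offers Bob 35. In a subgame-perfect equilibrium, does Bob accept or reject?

Reject

Round 5 (Alice proposes): Bob gets 8 if talks fail, so Alice offers 8 and keeps 232.
Round 4 (Bob proposes): Alice can get 232 next round, worth 0.73 × 232 = 169.36 now; Bob offers that and keeps 70.64.
Round 3 (Alice proposes): Bob can get 70.64 next round, worth 0.48 × 70.64 = 33.9072 now. Alice offers 33.9072 and keeps 240 − 33.9072 = 206.0928.
Round 2 (Bob proposes): Alice can get 206.0928 next round, worth 0.73 × 206.0928 = 150.447744 now. Bob offers 150.447744 and keeps 240 − 150.447744 = 89.552256.
So by rejecting in round 1, Bob gets 89.552256 next round, worth 0.48 × 89.552256 = 42.98508288 now.
Offer 35 < 42.98508288, so Bob rejects.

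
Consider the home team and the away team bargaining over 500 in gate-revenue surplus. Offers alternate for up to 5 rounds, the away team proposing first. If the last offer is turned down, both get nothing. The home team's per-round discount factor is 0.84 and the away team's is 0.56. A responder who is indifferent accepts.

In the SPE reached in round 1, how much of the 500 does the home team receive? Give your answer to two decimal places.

Round 5 (the away team proposes): the home team will accept anything ≥ 0, so the away team offers 0 and keeps 500.
Round 4 (the home team proposes): the away team can get 500 next round, worth 0.56 × 500 = 280 now. The home team offers 280 and keeps 500 − 280 = 220.
Round 3 (the away team proposes): the home team can get 220 next round, worth 0.84 × 220 = 184.8 now. The away team offers 184.8 and keeps 500 − 184.8 = 315.2.
Round 2 (the home team proposes): the away team can get 315.2 next round, worth 0.56 × 315.2 = 176.512 now; the home team offers that and keeps 323.488.
Round 1 (the away team proposes): the home team can get 323.488 next round, worth 0.84 × 323.488 = 271.72992 now; the away team offers that and keeps 228.27008.

271.73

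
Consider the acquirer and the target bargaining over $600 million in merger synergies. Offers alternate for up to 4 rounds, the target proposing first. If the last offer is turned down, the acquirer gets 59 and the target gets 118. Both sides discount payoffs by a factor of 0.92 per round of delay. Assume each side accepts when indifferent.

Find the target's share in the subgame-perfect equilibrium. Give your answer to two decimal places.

Round 4 (the acquirer proposes): the target gets 118 if talks fail, so the acquirer offers 118 and keeps 482.
Round 3 (the target proposes): the acquirer can get 482 next round, worth 0.92 × 482 = 443.44 now. The target offers 443.44 and keeps 600 − 443.44 = 156.56.
Round 2 (the acquirer proposes): the target can get 156.56 next round, worth 0.92 × 156.56 = 144.0352 now; the acquirer offers that and keeps 455.9648.
Round 1 (the target proposes): the acquirer can get 455.9648 next round, worth 0.92 × 455.9648 = 419.487616 now; the target offers that and keeps 180.512384.

180.51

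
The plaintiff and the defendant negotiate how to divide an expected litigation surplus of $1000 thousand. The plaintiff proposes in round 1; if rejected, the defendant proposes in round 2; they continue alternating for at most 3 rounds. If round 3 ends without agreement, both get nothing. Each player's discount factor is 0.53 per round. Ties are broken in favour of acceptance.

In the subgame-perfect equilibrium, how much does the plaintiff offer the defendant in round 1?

249.1

Round 3 (the plaintiff proposes): rejection yields 0 for the defendant; the plaintiff offers 0 and keeps 1000.
Round 2 (the defendant proposes): the plaintiff can get 1000 next round, worth 0.53 × 1000 = 530 now; the defendant offers that and keeps 470.
Round 1 (the plaintiff proposes): the defendant can get 470 next round, worth 0.53 × 470 = 249.1 now, so the plaintiff offers 249.1, keeping 750.9.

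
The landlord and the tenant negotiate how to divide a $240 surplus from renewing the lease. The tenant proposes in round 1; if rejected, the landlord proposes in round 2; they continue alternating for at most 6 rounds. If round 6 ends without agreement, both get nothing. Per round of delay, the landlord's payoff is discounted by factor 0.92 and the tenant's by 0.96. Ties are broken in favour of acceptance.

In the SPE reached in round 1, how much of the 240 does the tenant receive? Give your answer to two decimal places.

By backward induction:
Round 6 (the landlord proposes): rejection yields 0 for the tenant; the landlord offers 0 and keeps 240.
Round 5 (the tenant proposes): the landlord can get 240 next round, worth 0.92 × 240 = 220.8 now, so the tenant offers 220.8, keeping 19.2.
Round 4 (the landlord proposes): the tenant can get 19.2 next round, worth 0.96 × 19.2 = 18.432 now. The landlord offers 18.432 and keeps 240 − 18.432 = 221.568.
Round 3 (the tenant proposes): the landlord can get 221.568 next round, worth 0.92 × 221.568 = 203.84256 now. The tenant offers 203.84256 and keeps 240 − 203.84256 = 36.15744.
Round 2 (the landlord proposes): the tenant can get 36.15744 next round, worth 0.96 × 36.15744 = 34.7111424 now; the landlord offers that and keeps 205.2888576.
Round 1 (the tenant proposes): the landlord can get 205.2888576 next round, worth 0.92 × 205.2888576 = 188.865748992 now. The tenant offers 188.865748992 and keeps 240 − 188.865748992 = 51.134251008.

51.13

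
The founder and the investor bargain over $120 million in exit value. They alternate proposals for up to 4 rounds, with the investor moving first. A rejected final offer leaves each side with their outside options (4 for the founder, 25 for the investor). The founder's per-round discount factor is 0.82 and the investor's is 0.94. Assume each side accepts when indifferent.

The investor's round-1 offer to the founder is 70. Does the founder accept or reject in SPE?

Accept

Work out the founder's continuation value if the offer is rejected.
Round 4 (the founder proposes): the investor gets 25 if talks fail, so the founder offers 25 and keeps 95.
Round 3 (the investor proposes): the founder can get 95 next round, worth 0.82 × 95 = 77.9 now, so the investor offers 77.9, keeping 42.1.
Round 2 (the founder proposes): the investor can get 42.1 next round, worth 0.94 × 42.1 = 39.574 now. The founder offers 39.574 and keeps 120 − 39.574 = 80.426.
So by rejecting in round 1, the founder gets 80.426 next round, worth 0.82 × 80.426 = 65.94932 now.
Offer 70 ≥ 65.94932, so the founder accepts.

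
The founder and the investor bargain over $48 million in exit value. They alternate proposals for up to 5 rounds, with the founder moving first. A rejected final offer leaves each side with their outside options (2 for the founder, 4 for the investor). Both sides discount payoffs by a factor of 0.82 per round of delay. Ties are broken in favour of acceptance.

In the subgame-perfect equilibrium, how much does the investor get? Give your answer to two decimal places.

Solve by backward induction from round 5.
Round 5 (the founder proposes): the investor gets 4 if talks fail, so the founder offers 4 and keeps 44.
Round 4 (the investor proposes): the founder can get 44 next round, worth 0.82 × 44 = 36.08 now; the investor offers that and keeps 11.92.
Round 3 (the founder proposes): the investor can get 11.92 next round, worth 0.82 × 11.92 = 9.7744 now; the founder offers that and keeps 38.2256.
Round 2 (the investor proposes): the founder can get 38.2256 next round, worth 0.82 × 38.2256 = 31.344992 now; the investor offers that and keeps 16.655008.
Round 1 (the founder proposes): the investor can get 16.655008 next round, worth 0.82 × 16.655008 = 13.65710656 now, so the founder offers 13.65710656, keeping 34.34289344.

13.66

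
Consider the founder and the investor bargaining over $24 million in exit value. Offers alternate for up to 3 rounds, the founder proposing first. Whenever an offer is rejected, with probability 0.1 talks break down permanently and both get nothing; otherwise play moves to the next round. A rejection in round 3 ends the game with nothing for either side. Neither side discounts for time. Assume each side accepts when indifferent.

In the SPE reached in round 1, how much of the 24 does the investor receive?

2.16

By backward induction:
Round 3 (the founder proposes): the investor will accept anything ≥ 0, so the founder offers 0 and keeps 24.
Round 2 (the investor proposes): rejecting gives the founder an expected 0.9 × 24 = 21.6; the investor offers that and keeps 2.4.
Round 1 (the founder proposes): rejecting gives the investor an expected 0.9 × 2.4 = 2.16, so the founder offers 2.16, keeping 21.84.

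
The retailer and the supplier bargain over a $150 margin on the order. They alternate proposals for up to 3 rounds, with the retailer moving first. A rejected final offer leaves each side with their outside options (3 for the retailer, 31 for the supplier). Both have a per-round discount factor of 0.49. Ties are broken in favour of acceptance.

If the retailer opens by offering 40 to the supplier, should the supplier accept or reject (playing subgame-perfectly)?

Round 3 (the retailer proposes): the supplier gets 31 if talks fail, so the retailer offers 31 and keeps 119.
Round 2 (the supplier proposes): the retailer can get 119 next round, worth 0.49 × 119 = 58.31 now, so the supplier offers 58.31, keeping 91.69.
So by rejecting in round 1, the supplier gets 91.69 next round, worth 0.49 × 91.69 = 44.9281 now.
Offer 40 < 44.9281, so the supplier rejects.

Reject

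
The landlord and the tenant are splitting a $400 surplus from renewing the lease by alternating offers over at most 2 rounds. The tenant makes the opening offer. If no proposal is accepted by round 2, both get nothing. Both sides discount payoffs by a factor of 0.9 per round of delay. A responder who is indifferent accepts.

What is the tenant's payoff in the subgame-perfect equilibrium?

Solve by backward induction from round 2.
Round 2 (the landlord proposes): the tenant will accept anything ≥ 0, so the landlord offers 0 and keeps 400.
Round 1 (the tenant proposes): the landlord can get 400 next round, worth 0.9 × 400 = 360 now, so the tenant offers 360, keeping 40.

40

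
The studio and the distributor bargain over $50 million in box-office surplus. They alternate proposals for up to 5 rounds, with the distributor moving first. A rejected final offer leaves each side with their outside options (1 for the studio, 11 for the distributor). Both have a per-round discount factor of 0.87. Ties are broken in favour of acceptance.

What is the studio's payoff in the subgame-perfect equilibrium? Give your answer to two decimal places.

Round 5 (the distributor proposes): the studio gets 1 if talks fail, so the distributor offers 1 and keeps 49.
Round 4 (the studio proposes): the distributor can get 49 next round, worth 0.87 × 49 = 42.63 now; the studio offers that and keeps 7.37.
Round 3 (the distributor proposes): the studio can get 7.37 next round, worth 0.87 × 7.37 = 6.4119 now; the distributor offers that and keeps 43.5881.
Round 2 (the studio proposes): the distributor can get 43.5881 next round, worth 0.87 × 43.5881 = 37.921647 now; the studio offers that and keeps 12.078353.
Round 1 (the distributor proposes): the studio can get 12.078353 next round, worth 0.87 × 12.078353 = 10.50816711 now; the distributor offers that and keeps 39.49183289.

10.51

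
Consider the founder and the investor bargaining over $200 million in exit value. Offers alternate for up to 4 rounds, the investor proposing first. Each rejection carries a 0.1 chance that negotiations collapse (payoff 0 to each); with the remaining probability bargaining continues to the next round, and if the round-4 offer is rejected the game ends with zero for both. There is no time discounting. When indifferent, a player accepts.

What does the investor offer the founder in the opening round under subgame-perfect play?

Round 4 (the founder proposes): rejection yields 0 for the investor; the founder offers 0 and keeps 200.
Round 3 (the investor proposes): rejecting gives the founder an expected 0.9 × 200 = 180; the investor offers that and keeps 20.
Round 2 (the founder proposes): rejecting gives the investor an expected 0.9 × 20 = 18, so the founder offers 18, keeping 182.
Round 1 (the investor proposes): rejecting gives the founder an expected 0.9 × 182 = 163.8; the investor offers that and keeps 36.2.

163.8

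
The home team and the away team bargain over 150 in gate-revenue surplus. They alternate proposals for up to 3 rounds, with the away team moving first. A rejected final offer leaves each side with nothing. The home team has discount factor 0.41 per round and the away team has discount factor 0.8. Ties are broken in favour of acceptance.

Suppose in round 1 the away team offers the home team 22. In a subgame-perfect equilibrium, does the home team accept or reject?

Work out the home team's continuation value if the offer is rejected.
Round 3 (the away team proposes): the home team will accept anything ≥ 0, so the away team offers 0 and keeps 150.
Round 2 (the home team proposes): the away team can get 150 next round, worth 0.8 × 150 = 120 now, so the home team offers 120, keeping 30.
So by rejecting in round 1, the home team gets 30 next round, worth 0.41 × 30 = 12.3 now.
Offer 22 ≥ 12.3, so the home team accepts.

Accept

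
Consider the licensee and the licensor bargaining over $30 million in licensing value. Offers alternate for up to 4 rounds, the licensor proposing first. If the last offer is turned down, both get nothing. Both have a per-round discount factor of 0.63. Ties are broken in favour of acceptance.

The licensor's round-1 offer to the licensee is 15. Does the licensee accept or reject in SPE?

Accept

Round 4 (the licensee proposes): rejection yields 0 for the licensor; the licensee offers 0 and keeps 30.
Round 3 (the licensor proposes): the licensee can get 30 next round, worth 0.63 × 30 = 18.9 now; the licensor offers that and keeps 11.1.
Round 2 (the licensee proposes): the licensor can get 11.1 next round, worth 0.63 × 11.1 = 6.993 now, so the licensee offers 6.993, keeping 23.007.
So by rejecting in round 1, the licensee gets 23.007 next round, worth 0.63 × 23.007 = 14.49441 now.
Offer 15 ≥ 14.49441, so the licensee accepts.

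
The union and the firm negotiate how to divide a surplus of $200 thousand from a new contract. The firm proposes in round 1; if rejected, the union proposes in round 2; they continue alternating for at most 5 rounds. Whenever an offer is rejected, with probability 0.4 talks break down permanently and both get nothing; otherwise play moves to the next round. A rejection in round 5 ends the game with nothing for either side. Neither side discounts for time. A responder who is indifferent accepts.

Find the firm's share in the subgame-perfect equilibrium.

By backward induction:
Round 5 (the firm proposes): rejection yields 0 for the union; the firm offers 0 and keeps 200.
Round 4 (the union proposes): rejecting gives the firm an expected 0.6 × 200 = 120. The union offers 120 and keeps 200 − 120 = 80.
Round 3 (the firm proposes): rejecting gives the union an expected 0.6 × 80 = 48. The firm offers 48 and keeps 200 − 48 = 152.
Round 2 (the union proposes): rejecting gives the firm an expected 0.6 × 152 = 91.2, so the union offers 91.2, keeping 108.8.
Round 1 (the firm proposes): rejecting gives the union an expected 0.6 × 108.8 = 65.28; the firm offers that and keeps 134.72.

134.72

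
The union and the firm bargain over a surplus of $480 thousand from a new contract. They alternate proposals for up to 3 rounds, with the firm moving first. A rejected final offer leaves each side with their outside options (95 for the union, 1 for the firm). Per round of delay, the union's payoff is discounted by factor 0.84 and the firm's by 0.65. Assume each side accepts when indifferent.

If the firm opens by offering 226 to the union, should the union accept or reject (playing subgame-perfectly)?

Work out the union's continuation value if the offer is rejected.
Round 3 (the firm proposes): the union gets 95 if talks fail, so the firm offers 95 and keeps 385.
Round 2 (the union proposes): the firm can get 385 next round, worth 0.65 × 385 = 250.25 now, so the union offers 250.25, keeping 229.75.
So by rejecting in round 1, the union gets 229.75 next round, worth 0.84 × 229.75 = 192.99 now.
Offer 226 ≥ 192.99, so the union accepts.

Accept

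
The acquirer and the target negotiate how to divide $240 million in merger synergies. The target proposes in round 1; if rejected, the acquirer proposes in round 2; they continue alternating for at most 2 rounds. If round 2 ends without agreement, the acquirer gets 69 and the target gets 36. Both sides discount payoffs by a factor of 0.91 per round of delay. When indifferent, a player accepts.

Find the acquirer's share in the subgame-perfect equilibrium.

185.64

Work backward from the last round.
Round 2 (the acquirer proposes): the target gets 36 if talks fail, so the acquirer offers 36 and keeps 204.
Round 1 (the target proposes): the acquirer can get 204 next round, worth 0.91 × 204 = 185.64 now, so the target offers 185.64, keeping 54.36.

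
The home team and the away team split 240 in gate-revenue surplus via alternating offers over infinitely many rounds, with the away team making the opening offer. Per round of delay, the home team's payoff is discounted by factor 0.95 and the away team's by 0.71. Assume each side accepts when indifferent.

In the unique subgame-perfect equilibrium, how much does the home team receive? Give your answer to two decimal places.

203.13

When the away team proposes, the home team accepts any offer worth at least 0.95 times what the home team would get by proposing next round; and vice versa.
This gives x = 240 − 0.95y and y = 240 − 0.71x, where x and y are each side's share when it proposes.
Hence (1 − 0.95·0.71)x = 240(1 − 0.95), i.e. 0.3255·x = 12.
x ≈ 36.8664; the home team's share is 240 − x ≈ 203.1336.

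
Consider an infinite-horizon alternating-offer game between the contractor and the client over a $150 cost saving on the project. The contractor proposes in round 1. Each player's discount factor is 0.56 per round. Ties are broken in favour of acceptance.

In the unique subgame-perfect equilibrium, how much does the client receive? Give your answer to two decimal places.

53.85

Let x be the contractor's share when the contractor proposes and y be the client's share when the client proposes.
The client accepts iff offered ≥ 0.56·y, so x = 150 − 0.56y. Symmetrically y = 150 − 0.56x.
Substituting: x = 150 − 0.56(150 − 0.56x), giving x(1 − 0.56·0.56) = 150(1 − 0.56).
So x = 150 × 0.44 / 0.6864 ≈ 96.1538, and the client receives 150 − x ≈ 53.8462.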